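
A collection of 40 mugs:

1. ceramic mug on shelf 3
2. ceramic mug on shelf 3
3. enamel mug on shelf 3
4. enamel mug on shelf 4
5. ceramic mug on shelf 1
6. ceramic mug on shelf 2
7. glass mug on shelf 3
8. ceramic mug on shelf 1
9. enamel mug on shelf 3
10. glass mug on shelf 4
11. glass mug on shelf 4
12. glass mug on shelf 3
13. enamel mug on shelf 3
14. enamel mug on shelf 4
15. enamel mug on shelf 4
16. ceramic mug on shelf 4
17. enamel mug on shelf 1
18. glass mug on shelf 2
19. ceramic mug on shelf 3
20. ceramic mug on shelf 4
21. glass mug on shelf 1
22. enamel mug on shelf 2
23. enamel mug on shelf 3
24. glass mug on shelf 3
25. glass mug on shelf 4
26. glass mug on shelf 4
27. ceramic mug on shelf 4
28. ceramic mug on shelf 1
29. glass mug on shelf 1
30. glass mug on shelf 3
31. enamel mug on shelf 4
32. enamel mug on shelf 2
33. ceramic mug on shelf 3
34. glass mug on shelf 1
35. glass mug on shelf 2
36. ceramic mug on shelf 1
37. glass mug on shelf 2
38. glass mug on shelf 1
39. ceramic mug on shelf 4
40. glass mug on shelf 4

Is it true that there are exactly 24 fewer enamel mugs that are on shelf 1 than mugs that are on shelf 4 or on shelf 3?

|enamel mugs on shelf 1| = 1.
|mugs on shelf 4 or on shelf 3| = 25.
The claim requires 25 − 1 (= 24) to equal 24, which holds.

True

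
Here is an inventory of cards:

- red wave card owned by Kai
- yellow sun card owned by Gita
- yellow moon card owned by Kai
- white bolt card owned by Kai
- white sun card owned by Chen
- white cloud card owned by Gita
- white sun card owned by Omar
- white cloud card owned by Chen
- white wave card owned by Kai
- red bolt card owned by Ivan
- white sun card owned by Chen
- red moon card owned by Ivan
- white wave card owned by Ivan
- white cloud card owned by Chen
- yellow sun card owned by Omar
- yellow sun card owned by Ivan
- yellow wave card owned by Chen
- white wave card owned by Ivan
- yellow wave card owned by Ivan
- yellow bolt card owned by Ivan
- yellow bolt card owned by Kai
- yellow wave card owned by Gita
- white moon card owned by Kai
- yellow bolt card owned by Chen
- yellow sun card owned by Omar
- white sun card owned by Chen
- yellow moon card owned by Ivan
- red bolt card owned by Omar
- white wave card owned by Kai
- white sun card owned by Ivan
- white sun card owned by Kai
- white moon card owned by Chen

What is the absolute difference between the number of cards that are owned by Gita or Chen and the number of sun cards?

1

cards owned by Gita or Chen: 11. sun cards: 10.
|11 − 10| = 11 − 10 = 1.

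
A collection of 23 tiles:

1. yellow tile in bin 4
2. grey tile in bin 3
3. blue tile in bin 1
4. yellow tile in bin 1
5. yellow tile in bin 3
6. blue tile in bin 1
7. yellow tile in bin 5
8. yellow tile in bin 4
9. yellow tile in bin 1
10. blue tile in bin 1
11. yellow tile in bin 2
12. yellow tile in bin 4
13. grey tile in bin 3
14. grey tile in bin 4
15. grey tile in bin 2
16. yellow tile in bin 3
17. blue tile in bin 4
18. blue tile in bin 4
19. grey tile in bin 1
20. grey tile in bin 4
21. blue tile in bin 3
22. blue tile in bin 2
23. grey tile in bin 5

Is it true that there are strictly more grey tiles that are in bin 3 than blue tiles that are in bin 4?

False

|grey tiles in bin 3| = 2.
|blue tiles in bin 4| = 2.
The claim requires 2 > 2, which does not hold.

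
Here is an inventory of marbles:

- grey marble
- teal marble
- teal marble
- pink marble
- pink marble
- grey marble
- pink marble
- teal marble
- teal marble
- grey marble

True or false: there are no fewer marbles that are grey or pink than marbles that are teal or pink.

There are 6 marbles that are grey or pink.
There are 7 marbles that are teal or pink.
The claim requires 6 ≥ 7, which does not hold.

False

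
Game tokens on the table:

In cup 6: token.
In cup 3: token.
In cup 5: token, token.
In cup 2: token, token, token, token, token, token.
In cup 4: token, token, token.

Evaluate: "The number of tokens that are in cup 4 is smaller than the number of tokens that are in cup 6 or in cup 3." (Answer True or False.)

False

tokens in cup 4: 3.
tokens in cup 6 or in cup 3: 2.
The claim requires 3 < 2, which does not hold.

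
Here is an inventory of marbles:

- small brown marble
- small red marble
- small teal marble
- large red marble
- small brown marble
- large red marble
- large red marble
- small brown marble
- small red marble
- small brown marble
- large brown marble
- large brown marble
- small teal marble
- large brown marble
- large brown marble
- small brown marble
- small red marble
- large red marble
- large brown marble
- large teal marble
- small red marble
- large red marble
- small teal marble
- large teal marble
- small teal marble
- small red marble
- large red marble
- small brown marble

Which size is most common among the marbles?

Counts by size: small 15, large 13.
The maximum is 15, held uniquely by small.

small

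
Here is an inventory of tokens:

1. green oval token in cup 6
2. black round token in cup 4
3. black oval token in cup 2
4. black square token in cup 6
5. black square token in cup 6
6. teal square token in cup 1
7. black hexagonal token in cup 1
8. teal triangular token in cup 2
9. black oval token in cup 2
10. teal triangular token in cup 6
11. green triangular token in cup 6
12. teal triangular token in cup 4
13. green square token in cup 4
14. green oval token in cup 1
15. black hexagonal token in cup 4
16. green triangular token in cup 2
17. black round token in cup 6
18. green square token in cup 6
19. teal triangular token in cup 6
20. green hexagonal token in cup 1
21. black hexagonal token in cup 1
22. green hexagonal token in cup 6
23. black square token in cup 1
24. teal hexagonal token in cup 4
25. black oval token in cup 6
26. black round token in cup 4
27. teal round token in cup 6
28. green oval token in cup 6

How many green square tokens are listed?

2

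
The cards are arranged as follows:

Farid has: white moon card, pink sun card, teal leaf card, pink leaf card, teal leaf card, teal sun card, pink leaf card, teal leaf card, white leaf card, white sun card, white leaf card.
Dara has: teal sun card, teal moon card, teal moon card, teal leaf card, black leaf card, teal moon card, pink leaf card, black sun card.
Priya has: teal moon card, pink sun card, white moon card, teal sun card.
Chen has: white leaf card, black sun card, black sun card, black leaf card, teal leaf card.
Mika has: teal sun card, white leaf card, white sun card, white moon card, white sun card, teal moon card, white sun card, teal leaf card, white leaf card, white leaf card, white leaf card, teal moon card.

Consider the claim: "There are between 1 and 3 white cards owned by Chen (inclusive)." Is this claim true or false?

white cards owned by Chen: 1.
The claim requires 1 ≤ 1 ≤ 3, which holds.

True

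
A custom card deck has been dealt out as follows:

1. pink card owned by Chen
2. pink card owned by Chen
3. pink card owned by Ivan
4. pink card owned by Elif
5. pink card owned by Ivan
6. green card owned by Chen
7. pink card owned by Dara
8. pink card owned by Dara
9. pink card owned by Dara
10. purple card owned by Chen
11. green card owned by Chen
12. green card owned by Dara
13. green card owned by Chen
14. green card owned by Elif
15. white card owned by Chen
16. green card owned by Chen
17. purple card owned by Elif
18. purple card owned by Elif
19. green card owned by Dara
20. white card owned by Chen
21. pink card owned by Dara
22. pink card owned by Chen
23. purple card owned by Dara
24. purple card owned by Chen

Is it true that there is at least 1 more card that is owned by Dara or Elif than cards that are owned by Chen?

|cards owned by Dara or Elif| = 11.
|cards owned by Chen| = 11.
The claim requires 11 − 11 = 0 ≥ 1, which does not hold.

False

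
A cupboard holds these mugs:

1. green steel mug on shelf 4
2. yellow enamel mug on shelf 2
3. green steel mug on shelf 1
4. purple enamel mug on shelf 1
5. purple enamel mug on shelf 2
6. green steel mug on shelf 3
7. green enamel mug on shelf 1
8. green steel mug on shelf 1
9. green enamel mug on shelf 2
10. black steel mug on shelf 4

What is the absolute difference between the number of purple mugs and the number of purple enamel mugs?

purple mugs: 2. purple enamel mugs: 2.
|2 − 2| = 2 − 2 = 0.

0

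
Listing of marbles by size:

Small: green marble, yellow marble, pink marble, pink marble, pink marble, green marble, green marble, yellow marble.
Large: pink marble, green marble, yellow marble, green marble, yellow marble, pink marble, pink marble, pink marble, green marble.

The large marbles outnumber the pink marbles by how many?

2

large marbles: 9.
pink marbles: 7.
9 − 7 = 2.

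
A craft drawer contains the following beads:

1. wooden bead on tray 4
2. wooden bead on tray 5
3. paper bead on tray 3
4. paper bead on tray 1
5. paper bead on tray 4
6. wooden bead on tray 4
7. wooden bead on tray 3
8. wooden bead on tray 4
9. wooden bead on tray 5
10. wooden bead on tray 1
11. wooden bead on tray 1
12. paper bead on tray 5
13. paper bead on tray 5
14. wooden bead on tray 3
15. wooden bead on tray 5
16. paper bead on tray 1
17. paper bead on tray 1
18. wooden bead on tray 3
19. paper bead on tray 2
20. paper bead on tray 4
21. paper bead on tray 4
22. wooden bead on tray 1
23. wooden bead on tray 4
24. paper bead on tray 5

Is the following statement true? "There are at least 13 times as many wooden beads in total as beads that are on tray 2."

wooden beads: 13.
beads on tray 2: 1.
The claim requires 13 ≥ 13 × 1 = 13, which holds.

True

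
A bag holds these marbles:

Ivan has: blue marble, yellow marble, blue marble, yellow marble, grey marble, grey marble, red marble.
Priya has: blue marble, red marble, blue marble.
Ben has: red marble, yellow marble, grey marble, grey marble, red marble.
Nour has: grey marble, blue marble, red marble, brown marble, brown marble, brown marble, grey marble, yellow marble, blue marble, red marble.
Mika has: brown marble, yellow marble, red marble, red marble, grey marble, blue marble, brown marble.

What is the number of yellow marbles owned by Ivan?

2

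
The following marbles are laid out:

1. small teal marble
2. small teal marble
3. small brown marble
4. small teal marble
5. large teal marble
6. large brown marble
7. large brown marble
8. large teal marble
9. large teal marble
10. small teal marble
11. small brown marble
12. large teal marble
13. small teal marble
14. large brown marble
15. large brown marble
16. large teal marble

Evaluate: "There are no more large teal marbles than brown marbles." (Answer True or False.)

|large teal marbles| = 5.
|brown marbles| = 6.
The claim requires 5 ≤ 6, which holds.

True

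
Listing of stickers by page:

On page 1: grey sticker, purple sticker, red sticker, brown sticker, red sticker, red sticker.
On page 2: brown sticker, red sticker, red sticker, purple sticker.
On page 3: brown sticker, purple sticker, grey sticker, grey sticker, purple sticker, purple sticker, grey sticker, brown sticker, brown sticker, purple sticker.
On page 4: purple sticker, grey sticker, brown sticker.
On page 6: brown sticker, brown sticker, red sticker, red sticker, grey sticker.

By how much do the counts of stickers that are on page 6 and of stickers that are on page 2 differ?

1

stickers on page 6: 5. stickers on page 2: 4.
|5 − 4| = 5 − 4 = 1.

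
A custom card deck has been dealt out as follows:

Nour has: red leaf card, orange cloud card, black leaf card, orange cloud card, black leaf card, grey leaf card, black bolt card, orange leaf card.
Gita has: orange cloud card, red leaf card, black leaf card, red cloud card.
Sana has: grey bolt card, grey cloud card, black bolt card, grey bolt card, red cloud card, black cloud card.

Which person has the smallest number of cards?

Gita

Counts by player: Nour→8, Sana→6, Gita→4.
The minimum is 4, held uniquely by Gita.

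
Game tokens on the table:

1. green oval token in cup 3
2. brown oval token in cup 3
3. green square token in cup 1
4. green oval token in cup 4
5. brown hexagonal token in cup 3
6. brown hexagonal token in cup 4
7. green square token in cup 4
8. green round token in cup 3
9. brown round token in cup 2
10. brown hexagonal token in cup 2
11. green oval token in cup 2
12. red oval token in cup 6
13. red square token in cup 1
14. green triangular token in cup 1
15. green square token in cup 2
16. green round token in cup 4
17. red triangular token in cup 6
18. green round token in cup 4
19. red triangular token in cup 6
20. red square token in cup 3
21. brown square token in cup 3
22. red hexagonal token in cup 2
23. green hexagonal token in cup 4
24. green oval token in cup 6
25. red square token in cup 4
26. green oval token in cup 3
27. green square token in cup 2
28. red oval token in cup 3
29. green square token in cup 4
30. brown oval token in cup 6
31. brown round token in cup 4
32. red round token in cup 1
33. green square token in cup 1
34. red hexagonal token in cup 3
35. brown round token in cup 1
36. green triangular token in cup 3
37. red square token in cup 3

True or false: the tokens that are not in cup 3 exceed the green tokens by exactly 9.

True

There are 26 tokens that are not in cup 3.
There are 17 green tokens.
The claim requires 26 − 17 (= 9) to equal 9, which holds.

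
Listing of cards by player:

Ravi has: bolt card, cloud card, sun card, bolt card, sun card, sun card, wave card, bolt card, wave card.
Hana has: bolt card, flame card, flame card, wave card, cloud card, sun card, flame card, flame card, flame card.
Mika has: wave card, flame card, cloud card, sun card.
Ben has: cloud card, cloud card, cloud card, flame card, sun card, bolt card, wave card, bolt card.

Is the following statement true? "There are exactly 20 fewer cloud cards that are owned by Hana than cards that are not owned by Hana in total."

cloud cards owned by Hana: 1.
cards that are not owned by Hana: 21.
The claim requires 21 − 1 (= 20) to equal 20, which holds.

True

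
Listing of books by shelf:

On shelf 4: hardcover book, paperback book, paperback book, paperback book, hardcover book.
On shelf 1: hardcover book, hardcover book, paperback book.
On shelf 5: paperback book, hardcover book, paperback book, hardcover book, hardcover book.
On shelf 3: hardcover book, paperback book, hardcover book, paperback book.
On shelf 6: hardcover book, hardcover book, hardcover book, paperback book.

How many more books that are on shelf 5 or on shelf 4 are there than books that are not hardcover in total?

books on shelf 5 or on shelf 4: 10.
books that are not hardcover: 9.
10 − 9 = 1.

1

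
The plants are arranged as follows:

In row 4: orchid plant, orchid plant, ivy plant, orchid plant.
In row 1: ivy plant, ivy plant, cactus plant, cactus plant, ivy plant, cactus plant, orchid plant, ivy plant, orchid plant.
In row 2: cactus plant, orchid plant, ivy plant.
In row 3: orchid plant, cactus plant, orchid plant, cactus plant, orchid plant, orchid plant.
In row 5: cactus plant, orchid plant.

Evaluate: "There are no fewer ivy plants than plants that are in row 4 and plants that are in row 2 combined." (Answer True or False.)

False

|ivy plants| = 6.
plants in row 4: 4; plants in row 2: 3; combined: 4 + 3 = 7.
The claim requires 6 ≥ 7, which does not hold.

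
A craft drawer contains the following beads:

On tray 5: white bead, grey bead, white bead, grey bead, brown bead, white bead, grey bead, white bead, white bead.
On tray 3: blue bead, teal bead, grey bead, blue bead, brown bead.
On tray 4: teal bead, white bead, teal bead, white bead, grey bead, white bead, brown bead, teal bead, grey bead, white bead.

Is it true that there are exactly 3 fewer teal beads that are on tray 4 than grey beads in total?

True

There are 3 teal beads on tray 4.
There are 6 grey beads.
The claim requires 6 − 3 (= 3) to equal 3, which holds.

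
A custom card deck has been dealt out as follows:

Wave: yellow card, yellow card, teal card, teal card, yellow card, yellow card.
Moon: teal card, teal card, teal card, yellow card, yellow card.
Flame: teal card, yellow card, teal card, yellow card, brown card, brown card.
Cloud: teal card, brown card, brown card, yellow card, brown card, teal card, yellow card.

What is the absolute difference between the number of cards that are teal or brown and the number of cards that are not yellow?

cards that are teal or brown: 14. cards that are not yellow: 14.
|14 − 14| = 14 − 14 = 0.

0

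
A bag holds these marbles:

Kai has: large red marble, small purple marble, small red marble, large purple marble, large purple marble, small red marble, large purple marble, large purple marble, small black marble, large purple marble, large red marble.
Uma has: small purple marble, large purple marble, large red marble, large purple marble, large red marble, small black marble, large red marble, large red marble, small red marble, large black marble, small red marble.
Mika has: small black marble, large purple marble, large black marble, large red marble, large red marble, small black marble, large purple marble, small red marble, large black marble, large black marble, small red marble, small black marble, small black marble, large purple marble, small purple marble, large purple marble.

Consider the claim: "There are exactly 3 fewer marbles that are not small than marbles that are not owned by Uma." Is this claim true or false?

|marbles that are not small| = 23.
|marbles that are not owned by Uma| = 27.
The claim requires 27 − 23 (= 4) to equal 3, which does not hold.

False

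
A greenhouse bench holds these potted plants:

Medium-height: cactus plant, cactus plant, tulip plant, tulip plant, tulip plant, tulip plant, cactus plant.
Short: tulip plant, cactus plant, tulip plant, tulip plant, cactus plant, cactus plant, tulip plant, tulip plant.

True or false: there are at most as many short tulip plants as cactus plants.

short tulip plants: 5.
cactus plants: 6.
The claim requires 5 ≤ 6, which holds.

True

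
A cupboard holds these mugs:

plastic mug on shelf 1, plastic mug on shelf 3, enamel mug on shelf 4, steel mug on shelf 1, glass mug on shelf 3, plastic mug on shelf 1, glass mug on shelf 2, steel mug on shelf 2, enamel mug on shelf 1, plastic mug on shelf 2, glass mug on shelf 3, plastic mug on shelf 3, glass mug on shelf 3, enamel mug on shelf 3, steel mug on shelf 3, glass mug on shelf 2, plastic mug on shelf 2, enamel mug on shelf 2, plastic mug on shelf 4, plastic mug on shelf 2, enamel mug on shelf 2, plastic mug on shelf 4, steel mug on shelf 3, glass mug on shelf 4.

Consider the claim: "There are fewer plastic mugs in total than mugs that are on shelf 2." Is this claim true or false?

plastic mugs: 9.
mugs on shelf 2: 8.
The claim requires 9 < 8, which does not hold.

False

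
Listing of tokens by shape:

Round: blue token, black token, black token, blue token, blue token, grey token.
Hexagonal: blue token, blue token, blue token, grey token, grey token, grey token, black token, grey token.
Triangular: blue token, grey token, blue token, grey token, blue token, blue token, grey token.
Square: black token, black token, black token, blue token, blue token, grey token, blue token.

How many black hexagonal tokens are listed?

1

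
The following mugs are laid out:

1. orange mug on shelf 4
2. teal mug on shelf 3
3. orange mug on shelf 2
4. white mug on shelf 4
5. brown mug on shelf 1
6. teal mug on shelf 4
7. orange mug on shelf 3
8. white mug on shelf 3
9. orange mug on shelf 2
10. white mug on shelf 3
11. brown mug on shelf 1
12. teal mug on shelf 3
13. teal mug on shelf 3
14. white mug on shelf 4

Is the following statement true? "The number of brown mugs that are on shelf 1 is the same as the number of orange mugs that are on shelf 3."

False

brown mugs on shelf 1: 2.
orange mugs on shelf 3: 1.
The claim requires 2 = 1, which does not hold.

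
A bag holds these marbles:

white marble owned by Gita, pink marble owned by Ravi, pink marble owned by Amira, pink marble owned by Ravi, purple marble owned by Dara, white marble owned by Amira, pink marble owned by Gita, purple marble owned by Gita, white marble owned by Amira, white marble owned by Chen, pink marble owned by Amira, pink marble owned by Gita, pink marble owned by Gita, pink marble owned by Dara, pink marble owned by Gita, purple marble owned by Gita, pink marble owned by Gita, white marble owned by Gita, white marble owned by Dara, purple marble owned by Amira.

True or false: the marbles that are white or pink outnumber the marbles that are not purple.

marbles that are white or pink: 16.
marbles that are not purple: 16.
The claim requires 16 > 16, which does not hold.

False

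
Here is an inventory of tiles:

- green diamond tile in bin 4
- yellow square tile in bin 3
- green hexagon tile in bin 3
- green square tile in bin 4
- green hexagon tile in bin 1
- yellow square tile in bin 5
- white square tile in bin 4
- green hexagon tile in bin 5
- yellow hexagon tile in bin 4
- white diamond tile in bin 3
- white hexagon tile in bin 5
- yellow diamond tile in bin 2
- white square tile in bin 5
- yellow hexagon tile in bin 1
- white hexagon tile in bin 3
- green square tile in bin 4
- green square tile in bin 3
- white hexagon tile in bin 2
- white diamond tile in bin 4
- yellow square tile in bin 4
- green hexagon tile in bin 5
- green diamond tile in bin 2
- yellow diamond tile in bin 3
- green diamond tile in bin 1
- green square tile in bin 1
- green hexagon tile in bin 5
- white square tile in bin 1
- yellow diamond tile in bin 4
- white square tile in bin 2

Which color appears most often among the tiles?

green

Counts by color: green 12, white 9, yellow 8.
The maximum is 12, held uniquely by green.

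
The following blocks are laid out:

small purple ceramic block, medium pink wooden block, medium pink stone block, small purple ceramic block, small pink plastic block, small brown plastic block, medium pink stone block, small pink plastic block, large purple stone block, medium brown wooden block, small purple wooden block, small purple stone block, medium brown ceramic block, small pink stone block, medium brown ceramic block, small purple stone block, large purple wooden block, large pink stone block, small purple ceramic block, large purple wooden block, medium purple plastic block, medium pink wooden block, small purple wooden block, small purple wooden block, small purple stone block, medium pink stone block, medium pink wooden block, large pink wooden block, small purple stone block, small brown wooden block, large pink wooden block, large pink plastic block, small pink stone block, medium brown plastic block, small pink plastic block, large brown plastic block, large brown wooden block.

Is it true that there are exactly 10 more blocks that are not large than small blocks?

There are 28 blocks that are not large.
There are 17 small blocks.
The claim requires 28 − 17 (= 11) to equal 10, which does not hold.

False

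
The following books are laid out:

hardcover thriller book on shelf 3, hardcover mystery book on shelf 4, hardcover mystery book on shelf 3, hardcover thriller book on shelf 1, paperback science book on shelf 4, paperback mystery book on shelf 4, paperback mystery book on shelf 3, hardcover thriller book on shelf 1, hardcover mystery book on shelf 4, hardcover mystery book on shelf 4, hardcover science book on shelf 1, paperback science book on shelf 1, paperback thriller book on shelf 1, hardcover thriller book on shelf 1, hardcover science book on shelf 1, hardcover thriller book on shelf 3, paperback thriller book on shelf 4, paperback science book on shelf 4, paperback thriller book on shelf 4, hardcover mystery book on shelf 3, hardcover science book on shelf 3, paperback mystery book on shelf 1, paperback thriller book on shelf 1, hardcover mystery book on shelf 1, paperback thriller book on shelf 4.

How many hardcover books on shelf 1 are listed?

6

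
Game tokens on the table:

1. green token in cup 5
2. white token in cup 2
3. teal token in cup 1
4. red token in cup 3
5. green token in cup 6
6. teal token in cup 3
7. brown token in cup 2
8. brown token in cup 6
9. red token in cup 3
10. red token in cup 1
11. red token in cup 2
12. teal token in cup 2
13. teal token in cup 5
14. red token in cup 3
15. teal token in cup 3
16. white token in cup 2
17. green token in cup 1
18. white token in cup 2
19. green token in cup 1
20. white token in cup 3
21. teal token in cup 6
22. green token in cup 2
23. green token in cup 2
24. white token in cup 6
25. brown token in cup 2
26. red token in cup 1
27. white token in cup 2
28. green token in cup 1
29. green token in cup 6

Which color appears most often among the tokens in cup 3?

red

Counts by color (restricted to tokens in cup 3): red 3, teal 2, white 1.
The maximum is 3, held uniquely by red.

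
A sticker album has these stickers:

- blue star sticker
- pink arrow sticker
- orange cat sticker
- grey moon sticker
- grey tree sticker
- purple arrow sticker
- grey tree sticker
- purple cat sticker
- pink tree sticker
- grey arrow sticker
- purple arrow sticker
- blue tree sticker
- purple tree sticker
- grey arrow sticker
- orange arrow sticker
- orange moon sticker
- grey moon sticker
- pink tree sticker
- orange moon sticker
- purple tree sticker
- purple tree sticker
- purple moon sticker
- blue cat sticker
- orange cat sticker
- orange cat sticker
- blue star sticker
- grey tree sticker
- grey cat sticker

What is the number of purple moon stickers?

1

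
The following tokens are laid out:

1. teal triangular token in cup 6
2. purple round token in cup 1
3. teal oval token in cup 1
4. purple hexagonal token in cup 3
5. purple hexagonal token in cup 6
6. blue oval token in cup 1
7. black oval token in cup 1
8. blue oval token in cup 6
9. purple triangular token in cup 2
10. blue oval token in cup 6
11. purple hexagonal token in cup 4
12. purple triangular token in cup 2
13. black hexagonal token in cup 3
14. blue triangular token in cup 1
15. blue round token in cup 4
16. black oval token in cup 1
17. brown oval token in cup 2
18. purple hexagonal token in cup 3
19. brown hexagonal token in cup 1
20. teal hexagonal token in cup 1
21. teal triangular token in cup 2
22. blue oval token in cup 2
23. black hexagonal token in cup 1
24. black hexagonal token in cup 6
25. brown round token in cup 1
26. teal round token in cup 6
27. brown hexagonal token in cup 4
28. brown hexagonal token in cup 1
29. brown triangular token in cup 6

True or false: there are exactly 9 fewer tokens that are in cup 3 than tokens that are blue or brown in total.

tokens in cup 3: 3.
tokens that are blue or brown: 12.
The claim requires 12 − 3 (= 9) to equal 9, which holds.

True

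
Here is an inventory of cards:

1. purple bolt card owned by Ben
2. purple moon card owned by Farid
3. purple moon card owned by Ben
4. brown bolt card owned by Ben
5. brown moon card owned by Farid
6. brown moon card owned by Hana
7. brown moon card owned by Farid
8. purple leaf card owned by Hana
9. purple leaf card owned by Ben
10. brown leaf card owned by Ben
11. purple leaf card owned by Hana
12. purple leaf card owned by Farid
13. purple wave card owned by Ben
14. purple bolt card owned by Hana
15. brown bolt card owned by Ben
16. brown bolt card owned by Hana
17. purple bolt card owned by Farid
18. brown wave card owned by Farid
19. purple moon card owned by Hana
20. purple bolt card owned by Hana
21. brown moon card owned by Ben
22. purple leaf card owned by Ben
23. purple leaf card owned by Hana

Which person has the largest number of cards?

Ben

Counts by player: Ben→9, Hana→8, Farid→6.
The maximum is 9, held uniquely by Ben.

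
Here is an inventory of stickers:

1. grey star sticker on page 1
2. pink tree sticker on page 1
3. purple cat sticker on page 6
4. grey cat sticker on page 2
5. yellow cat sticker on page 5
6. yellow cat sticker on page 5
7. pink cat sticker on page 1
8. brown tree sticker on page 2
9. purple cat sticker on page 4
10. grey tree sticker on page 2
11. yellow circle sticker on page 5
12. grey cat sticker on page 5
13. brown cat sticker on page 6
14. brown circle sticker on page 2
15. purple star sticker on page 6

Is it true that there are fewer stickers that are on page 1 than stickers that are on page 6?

There are 3 stickers on page 1.
There are 3 stickers on page 6.
The claim requires 3 < 3, which does not hold.

False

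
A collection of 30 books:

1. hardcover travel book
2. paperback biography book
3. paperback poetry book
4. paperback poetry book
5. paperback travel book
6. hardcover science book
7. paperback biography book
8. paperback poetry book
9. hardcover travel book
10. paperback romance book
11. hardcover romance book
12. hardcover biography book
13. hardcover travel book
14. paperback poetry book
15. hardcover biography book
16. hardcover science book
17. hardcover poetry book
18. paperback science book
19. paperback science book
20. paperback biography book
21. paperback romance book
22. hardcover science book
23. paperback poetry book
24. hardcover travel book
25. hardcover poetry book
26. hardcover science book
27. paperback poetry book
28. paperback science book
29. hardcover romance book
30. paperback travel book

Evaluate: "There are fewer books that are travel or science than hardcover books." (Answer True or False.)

books that are travel or science: 13.
hardcover books: 14.
The claim requires 13 < 14, which holds.

True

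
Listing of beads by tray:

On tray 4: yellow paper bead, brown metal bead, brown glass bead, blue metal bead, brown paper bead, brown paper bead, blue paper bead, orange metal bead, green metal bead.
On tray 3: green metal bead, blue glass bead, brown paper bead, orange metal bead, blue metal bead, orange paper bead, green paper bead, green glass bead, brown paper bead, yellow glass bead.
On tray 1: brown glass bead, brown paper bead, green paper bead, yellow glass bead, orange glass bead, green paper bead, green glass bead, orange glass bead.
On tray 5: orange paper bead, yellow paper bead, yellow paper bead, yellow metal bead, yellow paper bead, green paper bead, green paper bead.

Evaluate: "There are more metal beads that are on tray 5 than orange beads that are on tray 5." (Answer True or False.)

There is 1 metal bead on tray 5.
There is 1 orange bead on tray 5.
The claim requires 1 > 1, which does not hold.

False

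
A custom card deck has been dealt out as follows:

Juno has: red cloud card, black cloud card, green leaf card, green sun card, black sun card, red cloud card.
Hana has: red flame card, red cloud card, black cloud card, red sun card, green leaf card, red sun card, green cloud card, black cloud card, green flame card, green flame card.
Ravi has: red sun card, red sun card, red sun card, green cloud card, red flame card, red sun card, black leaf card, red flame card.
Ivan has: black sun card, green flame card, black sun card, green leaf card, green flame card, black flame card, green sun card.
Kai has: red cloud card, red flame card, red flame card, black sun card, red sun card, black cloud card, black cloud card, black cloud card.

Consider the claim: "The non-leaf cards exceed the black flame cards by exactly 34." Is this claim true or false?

True

There are 35 non-leaf cards.
There is 1 black flame card.
The claim requires 35 − 1 (= 34) to equal 34, which holds.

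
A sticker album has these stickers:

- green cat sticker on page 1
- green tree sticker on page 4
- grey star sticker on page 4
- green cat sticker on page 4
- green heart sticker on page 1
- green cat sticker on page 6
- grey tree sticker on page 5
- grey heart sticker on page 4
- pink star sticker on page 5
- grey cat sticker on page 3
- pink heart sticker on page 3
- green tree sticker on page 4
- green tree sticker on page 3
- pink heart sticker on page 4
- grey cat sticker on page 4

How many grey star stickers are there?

1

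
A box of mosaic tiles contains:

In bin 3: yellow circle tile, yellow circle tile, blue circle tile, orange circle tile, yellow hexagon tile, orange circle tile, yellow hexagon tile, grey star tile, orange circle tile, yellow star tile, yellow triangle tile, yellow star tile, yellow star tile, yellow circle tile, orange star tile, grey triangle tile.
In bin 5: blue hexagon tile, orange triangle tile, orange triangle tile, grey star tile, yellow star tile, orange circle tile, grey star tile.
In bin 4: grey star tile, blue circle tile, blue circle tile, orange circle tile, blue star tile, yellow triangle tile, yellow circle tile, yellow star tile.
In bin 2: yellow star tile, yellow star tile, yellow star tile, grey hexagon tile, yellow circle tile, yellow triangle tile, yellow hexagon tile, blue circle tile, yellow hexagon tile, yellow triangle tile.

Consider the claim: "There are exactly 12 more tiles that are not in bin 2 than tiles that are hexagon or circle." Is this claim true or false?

False

|tiles that are not in bin 2| = 31.
|tiles that are hexagon or circle| = 20.
The claim requires 31 − 20 (= 11) to equal 12, which does not hold.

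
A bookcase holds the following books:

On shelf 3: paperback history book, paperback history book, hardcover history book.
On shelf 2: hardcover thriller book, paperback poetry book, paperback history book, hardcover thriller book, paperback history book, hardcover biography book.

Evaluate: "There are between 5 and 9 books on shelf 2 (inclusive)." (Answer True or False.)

True

books on shelf 2: 6.
The claim requires 5 ≤ 6 ≤ 9, which holds.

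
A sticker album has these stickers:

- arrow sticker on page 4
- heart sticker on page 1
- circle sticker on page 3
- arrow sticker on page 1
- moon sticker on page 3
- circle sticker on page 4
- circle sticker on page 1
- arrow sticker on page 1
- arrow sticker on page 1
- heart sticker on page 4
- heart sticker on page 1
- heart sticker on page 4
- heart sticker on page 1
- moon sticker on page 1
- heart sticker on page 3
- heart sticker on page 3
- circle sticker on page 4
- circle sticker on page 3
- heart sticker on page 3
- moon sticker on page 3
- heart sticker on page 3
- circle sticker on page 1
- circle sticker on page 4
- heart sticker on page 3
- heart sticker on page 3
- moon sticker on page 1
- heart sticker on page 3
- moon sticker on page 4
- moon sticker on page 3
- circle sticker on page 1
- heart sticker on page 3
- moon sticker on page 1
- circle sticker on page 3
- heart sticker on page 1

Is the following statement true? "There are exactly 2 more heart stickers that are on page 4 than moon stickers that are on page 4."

|heart stickers on page 4| = 2.
|moon stickers on page 4| = 1.
The claim requires 2 − 1 (= 1) to equal 2, which does not hold.

False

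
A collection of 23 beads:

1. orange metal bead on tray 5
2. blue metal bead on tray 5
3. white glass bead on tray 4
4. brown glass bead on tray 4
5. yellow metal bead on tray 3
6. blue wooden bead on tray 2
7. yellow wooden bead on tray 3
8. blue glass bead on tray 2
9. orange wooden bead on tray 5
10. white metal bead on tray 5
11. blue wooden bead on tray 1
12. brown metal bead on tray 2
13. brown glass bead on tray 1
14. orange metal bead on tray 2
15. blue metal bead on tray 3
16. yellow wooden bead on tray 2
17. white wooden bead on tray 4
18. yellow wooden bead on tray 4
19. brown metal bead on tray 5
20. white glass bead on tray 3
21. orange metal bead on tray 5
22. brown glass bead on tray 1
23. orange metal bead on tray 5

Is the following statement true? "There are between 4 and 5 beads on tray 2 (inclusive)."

True

beads on tray 2: 5.
The claim requires 4 ≤ 5 ≤ 5, which holds.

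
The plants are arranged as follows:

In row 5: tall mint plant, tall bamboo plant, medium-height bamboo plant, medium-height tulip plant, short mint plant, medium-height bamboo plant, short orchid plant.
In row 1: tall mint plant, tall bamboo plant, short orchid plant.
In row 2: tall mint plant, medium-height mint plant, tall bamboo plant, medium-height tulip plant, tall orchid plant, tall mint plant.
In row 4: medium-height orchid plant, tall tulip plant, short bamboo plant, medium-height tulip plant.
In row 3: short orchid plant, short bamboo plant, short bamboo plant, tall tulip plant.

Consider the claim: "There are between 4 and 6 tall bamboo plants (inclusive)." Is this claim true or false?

False

|tall bamboo plants| = 3.
The claim requires 4 ≤ 3 ≤ 6, which does not hold.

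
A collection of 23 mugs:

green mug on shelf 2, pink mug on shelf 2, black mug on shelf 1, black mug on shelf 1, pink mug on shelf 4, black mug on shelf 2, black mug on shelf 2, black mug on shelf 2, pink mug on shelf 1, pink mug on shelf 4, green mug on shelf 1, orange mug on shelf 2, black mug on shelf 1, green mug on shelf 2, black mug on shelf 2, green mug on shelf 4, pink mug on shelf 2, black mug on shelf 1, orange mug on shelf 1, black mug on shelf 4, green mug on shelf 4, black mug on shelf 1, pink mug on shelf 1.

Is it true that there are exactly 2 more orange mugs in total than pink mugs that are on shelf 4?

There are 2 orange mugs.
There are 2 pink mugs on shelf 4.
The claim requires 2 − 2 (= 0) to equal 2, which does not hold.

False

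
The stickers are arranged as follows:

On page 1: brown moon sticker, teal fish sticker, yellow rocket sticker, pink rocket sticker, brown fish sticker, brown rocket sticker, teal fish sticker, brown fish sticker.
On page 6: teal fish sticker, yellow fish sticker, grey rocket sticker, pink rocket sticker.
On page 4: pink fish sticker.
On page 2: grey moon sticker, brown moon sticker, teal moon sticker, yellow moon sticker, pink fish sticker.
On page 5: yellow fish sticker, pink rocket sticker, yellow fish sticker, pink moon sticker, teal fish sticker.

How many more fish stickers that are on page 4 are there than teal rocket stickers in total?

1

fish stickers on page 4: 1.
teal rocket stickers: 0.
1 − 0 = 1.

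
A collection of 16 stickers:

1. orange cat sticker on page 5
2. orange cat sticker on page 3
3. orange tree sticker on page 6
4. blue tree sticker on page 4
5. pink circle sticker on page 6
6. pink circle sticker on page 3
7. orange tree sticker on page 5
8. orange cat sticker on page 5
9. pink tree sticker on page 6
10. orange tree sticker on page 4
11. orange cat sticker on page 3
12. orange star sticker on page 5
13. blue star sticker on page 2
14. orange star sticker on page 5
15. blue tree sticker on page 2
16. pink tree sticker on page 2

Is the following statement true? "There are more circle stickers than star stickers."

False

There are 2 circle stickers.
There are 3 star stickers.
The claim requires 2 > 3, which does not hold.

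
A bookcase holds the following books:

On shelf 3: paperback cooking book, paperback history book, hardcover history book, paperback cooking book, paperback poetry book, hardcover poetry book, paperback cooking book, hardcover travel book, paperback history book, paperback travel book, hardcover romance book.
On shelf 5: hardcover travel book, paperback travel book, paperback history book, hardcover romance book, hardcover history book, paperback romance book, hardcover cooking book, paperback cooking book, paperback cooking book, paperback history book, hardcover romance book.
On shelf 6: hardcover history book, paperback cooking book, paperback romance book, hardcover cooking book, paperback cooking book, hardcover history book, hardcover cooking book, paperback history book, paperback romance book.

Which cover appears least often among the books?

Counts by cover: paperback 18, hardcover 13.
The minimum is 13, held uniquely by hardcover.

hardcover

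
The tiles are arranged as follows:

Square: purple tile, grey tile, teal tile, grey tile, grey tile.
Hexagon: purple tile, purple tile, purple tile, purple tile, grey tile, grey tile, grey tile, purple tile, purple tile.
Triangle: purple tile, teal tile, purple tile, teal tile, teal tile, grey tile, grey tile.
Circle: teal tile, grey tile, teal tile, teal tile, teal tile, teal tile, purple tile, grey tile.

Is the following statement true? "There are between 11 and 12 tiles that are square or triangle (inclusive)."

True

|tiles that are square or triangle| = 12.
The claim requires 11 ≤ 12 ≤ 12, which holds.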